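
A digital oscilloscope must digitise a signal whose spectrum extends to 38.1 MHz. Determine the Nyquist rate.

Nyquist rate = 2 × 38.1 MHz = 76.2 MHz.

76.2 MHz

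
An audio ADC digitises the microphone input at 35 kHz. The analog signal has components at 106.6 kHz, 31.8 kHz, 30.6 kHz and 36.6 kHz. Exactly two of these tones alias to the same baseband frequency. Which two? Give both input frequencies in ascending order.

36.6 kHz, 106.6 kHz

fs/2 = 17.5 kHz.
106.6 kHz mod fs = 1.6 kHz.
1.6 kHz ≤ fs/2 = 17.5 kHz, appears at 1.6 kHz.
31.8 kHz > fs/2 = 17.5 kHz, folds to fs − 31.8 kHz = 3.2 kHz.
30.6 kHz > fs/2 = 17.5 kHz, folds to fs − 30.6 kHz = 4.4 kHz.
36.6 kHz mod fs = 1.6 kHz.
1.6 kHz ≤ fs/2 = 17.5 kHz, appears at 1.6 kHz.
36.6 kHz and 106.6 kHz both map to 1.6 kHz.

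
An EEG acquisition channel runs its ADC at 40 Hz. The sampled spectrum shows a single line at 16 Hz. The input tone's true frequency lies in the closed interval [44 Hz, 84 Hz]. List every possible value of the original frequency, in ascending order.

Frequencies that alias to 16 Hz are k·fs ± 16 Hz for integer k ≥ 0.
k=0: 16 Hz.
k=1: 24 Hz, 56 Hz.
k=2: 64 Hz, 96 Hz.
k=3: 104 Hz, 136 Hz.
Within [44 Hz, 84 Hz]: 56 Hz, 64 Hz.

56 Hz, 64 Hz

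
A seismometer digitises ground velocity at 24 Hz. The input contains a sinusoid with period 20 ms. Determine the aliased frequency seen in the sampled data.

T = 20 ms → f = 1/T = 50 Hz.
50 Hz mod fs = 2 Hz.
2 Hz ≤ fs/2 = 12 Hz, appears at 2 Hz.

2 Hz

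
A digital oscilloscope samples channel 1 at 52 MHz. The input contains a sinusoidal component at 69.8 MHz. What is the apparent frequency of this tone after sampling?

69.8 MHz mod fs = 17.8 MHz.
17.8 MHz ≤ fs/2 = 26 MHz, appears at 17.8 MHz.

17.8 MHz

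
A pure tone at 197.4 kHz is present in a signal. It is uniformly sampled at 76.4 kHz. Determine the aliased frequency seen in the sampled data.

197.4 kHz mod fs = 44.6 kHz.
44.6 kHz > fs/2 = 38.2 kHz, folds to fs − 44.6 kHz = 31.8 kHz.

31.8 kHz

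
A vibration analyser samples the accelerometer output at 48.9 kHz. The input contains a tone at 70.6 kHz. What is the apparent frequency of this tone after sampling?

70.6 kHz mod fs = 21.7 kHz.
21.7 kHz ≤ fs/2 = 24.45 kHz, appears at 21.7 kHz.

21.7 kHz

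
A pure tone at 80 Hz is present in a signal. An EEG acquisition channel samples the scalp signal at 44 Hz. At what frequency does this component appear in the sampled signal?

80 Hz mod fs = 36 Hz.
36 Hz > fs/2 = 22 Hz, folds to fs − 36 Hz = 8 Hz.

8 Hz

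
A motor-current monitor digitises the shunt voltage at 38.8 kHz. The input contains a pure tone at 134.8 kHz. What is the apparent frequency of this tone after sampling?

18.4 kHz

134.8 kHz mod fs = 18.4 kHz.
18.4 kHz ≤ fs/2 = 19.4 kHz, appears at 18.4 kHz.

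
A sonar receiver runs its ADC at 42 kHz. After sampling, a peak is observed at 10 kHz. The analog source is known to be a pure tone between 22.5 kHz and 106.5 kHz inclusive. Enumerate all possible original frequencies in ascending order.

32 kHz, 52 kHz, 74 kHz, 94 kHz

Frequencies that alias to 10 kHz are k·fs ± 10 kHz for integer k ≥ 0.
k=0: 10 kHz.
k=1: 32 kHz, 52 kHz.
k=2: 74 kHz, 94 kHz.
k=3: 116 kHz, 136 kHz.
Within [22.5 kHz, 106.5 kHz]: 32 kHz, 52 kHz, 74 kHz, 94 kHz.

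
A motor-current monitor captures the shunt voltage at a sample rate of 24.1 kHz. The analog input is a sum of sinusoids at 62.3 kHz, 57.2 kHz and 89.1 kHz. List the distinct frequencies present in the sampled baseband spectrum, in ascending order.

fs/2 = 12.05 kHz.
62.3 kHz mod fs = 14.1 kHz.
14.1 kHz > fs/2 = 12.05 kHz, folds to fs − 14.1 kHz = 10 kHz.
57.2 kHz mod fs = 9 kHz.
9 kHz ≤ fs/2 = 12.05 kHz, appears at 9 kHz.
89.1 kHz mod fs = 16.8 kHz.
16.8 kHz > fs/2 = 12.05 kHz, folds to fs − 16.8 kHz = 7.3 kHz.
Distinct values: {7.3 kHz, 9 kHz, 10 kHz}.

7.3 kHz, 9 kHz, 10 kHz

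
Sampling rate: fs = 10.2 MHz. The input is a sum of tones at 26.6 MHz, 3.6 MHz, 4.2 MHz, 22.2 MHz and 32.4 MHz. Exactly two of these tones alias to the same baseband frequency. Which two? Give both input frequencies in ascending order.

fs/2 = 5.1 MHz.
26.6 MHz mod fs = 6.2 MHz.
6.2 MHz > fs/2 = 5.1 MHz, folds to fs − 6.2 MHz = 4 MHz.
3.6 MHz ≤ fs/2 = 5.1 MHz, passes unchanged.
4.2 MHz ≤ fs/2 = 5.1 MHz, passes unchanged.
22.2 MHz mod fs = 1.8 MHz.
1.8 MHz ≤ fs/2 = 5.1 MHz, appears at 1.8 MHz.
32.4 MHz mod fs = 1.8 MHz.
1.8 MHz ≤ fs/2 = 5.1 MHz, appears at 1.8 MHz.
22.2 MHz and 32.4 MHz both map to 1.8 MHz.

22.2 MHz, 32.4 MHz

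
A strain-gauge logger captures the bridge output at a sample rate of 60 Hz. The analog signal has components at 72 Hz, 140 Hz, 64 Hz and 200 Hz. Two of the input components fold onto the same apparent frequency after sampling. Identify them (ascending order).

fs/2 = 30 Hz.
72 Hz mod fs = 12 Hz.
12 Hz ≤ fs/2 = 30 Hz, appears at 12 Hz.
140 Hz mod fs = 20 Hz.
20 Hz ≤ fs/2 = 30 Hz, appears at 20 Hz.
64 Hz mod fs = 4 Hz.
4 Hz ≤ fs/2 = 30 Hz, appears at 4 Hz.
200 Hz mod fs = 20 Hz.
20 Hz ≤ fs/2 = 30 Hz, appears at 20 Hz.
140 Hz and 200 Hz both map to 20 Hz.

140 Hz, 200 Hz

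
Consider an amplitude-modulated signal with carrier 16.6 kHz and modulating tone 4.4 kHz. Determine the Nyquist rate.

AM sidebands sit at fc ± fm = 12.2 kHz and 21 kHz.
Highest-frequency component: 21 kHz.
Nyquist rate = 2 × 21 kHz = 42 kHz.

42 kHz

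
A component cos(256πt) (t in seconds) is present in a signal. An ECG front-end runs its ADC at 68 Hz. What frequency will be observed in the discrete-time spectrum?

8 Hz

ω = 256π rad/s → f = ω/(2π) = 128 Hz.
128 Hz mod fs = 60 Hz.
60 Hz > fs/2 = 34 Hz, folds to fs − 60 Hz = 8 Hz.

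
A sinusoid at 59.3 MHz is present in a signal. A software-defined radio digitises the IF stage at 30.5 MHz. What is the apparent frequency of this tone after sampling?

59.3 MHz mod fs = 28.8 MHz.
28.8 MHz > fs/2 = 15.25 MHz, folds to fs − 28.8 MHz = 1.7 MHz.

1.7 MHz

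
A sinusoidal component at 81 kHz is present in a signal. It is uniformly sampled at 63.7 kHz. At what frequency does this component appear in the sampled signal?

17.3 kHz

81 kHz mod fs = 17.3 kHz.
17.3 kHz ≤ fs/2 = 31.85 kHz, appears at 17.3 kHz.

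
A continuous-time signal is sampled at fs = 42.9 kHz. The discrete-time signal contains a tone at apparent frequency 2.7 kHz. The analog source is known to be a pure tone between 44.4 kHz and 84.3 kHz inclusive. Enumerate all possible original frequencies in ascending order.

45.6 kHz, 83.1 kHz

Frequencies that alias to 2.7 kHz are k·fs ± 2.7 kHz for integer k ≥ 0.
k=0: 2.7 kHz.
k=1: 40.2 kHz, 45.6 kHz.
k=2: 83.1 kHz, 88.5 kHz.
k=3: 126 kHz, 131.4 kHz.
Within [44.4 kHz, 84.3 kHz]: 45.6 kHz, 83.1 kHz.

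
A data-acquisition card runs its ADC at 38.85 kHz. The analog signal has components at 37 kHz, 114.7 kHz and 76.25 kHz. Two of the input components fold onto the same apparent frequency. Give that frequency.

fs/2 = 19.425 kHz.
37 kHz > fs/2 = 19.425 kHz, folds to fs − 37 kHz = 1.85 kHz.
114.7 kHz mod fs = 37 kHz.
37 kHz > fs/2 = 19.425 kHz, folds to fs − 37 kHz = 1.85 kHz.
76.25 kHz mod fs = 37.4 kHz.
37.4 kHz > fs/2 = 19.425 kHz, folds to fs − 37.4 kHz = 1.45 kHz.
37 kHz and 114.7 kHz both map to 1.85 kHz.

1.85 kHz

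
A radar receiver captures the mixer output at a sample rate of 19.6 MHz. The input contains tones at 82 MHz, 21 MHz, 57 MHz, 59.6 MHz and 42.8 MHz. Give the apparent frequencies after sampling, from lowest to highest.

0.8 MHz, 1.4 MHz, 1.8 MHz, 3.6 MHz

fs/2 = 9.8 MHz.
82 MHz mod fs = 3.6 MHz.
3.6 MHz ≤ fs/2 = 9.8 MHz, appears at 3.6 MHz.
21 MHz mod fs = 1.4 MHz.
1.4 MHz ≤ fs/2 = 9.8 MHz, appears at 1.4 MHz.
57 MHz mod fs = 17.8 MHz.
17.8 MHz > fs/2 = 9.8 MHz, folds to fs − 17.8 MHz = 1.8 MHz.
59.6 MHz mod fs = 0.8 MHz.
0.8 MHz ≤ fs/2 = 9.8 MHz, appears at 0.8 MHz.
42.8 MHz mod fs = 3.6 MHz.
3.6 MHz ≤ fs/2 = 9.8 MHz, appears at 3.6 MHz.
Distinct values: {0.8 MHz, 1.4 MHz, 1.8 MHz, 3.6 MHz}.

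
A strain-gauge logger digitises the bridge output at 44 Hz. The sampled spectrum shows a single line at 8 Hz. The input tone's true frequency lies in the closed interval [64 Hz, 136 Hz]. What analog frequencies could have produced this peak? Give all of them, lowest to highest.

Frequencies that alias to 8 Hz are k·fs ± 8 Hz for integer k ≥ 0.
k=0: 8 Hz.
k=1: 36 Hz, 52 Hz.
k=2: 80 Hz, 96 Hz.
k=3: 124 Hz, 140 Hz.
k=4: 168 Hz, 184 Hz.
Within [64 Hz, 136 Hz]: 80 Hz, 96 Hz, 124 Hz.

80 Hz, 96 Hz, 124 Hz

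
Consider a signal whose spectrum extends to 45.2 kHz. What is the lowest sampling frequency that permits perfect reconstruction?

90.4 kHz

Nyquist rate = 2 × 45.2 kHz = 90.4 kHz.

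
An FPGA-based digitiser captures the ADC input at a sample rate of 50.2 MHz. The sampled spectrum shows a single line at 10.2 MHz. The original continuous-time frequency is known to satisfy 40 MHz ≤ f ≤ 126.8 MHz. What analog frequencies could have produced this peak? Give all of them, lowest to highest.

Frequencies that alias to 10.2 MHz are k·fs ± 10.2 MHz for integer k ≥ 0.
k=0: 10.2 MHz.
k=1: 40 MHz, 60.4 MHz.
k=2: 90.2 MHz, 110.6 MHz.
k=3: 140.4 MHz, 160.8 MHz.
Within [40 MHz, 126.8 MHz]: 40 MHz, 60.4 MHz, 90.2 MHz, 110.6 MHz.

40 MHz, 60.4 MHz, 90.2 MHz, 110.6 MHz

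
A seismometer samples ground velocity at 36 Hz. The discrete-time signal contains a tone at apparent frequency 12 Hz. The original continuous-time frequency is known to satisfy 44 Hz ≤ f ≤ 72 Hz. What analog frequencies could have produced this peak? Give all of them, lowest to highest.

Frequencies that alias to 12 Hz are k·fs ± 12 Hz for integer k ≥ 0.
k=0: 12 Hz.
k=1: 24 Hz, 48 Hz.
k=2: 60 Hz, 84 Hz.
k=3: 96 Hz, 120 Hz.
Within [44 Hz, 72 Hz]: 48 Hz, 60 Hz.

48 Hz, 60 Hz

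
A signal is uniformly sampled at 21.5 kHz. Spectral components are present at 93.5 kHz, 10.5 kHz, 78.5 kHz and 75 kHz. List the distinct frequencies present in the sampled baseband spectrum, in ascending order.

7.5 kHz, 10.5 kHz

fs/2 = 10.75 kHz.
93.5 kHz mod fs = 7.5 kHz.
7.5 kHz ≤ fs/2 = 10.75 kHz, appears at 7.5 kHz.
10.5 kHz ≤ fs/2 = 10.75 kHz, passes unchanged.
78.5 kHz mod fs = 14 kHz.
14 kHz > fs/2 = 10.75 kHz, folds to fs − 14 kHz = 7.5 kHz.
75 kHz mod fs = 10.5 kHz.
10.5 kHz ≤ fs/2 = 10.75 kHz, appears at 10.5 kHz.
Distinct values: {7.5 kHz, 10.5 kHz}.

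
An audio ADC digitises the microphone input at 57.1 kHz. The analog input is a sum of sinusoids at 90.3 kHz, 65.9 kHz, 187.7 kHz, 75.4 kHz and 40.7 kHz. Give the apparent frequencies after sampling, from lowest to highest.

8.8 kHz, 16.4 kHz, 18.3 kHz, 23.9 kHz

fs/2 = 28.55 kHz.
90.3 kHz mod fs = 33.2 kHz.
33.2 kHz > fs/2 = 28.55 kHz, folds to fs − 33.2 kHz = 23.9 kHz.
65.9 kHz mod fs = 8.8 kHz.
8.8 kHz ≤ fs/2 = 28.55 kHz, appears at 8.8 kHz.
187.7 kHz mod fs = 16.4 kHz.
16.4 kHz ≤ fs/2 = 28.55 kHz, appears at 16.4 kHz.
75.4 kHz mod fs = 18.3 kHz.
18.3 kHz ≤ fs/2 = 28.55 kHz, appears at 18.3 kHz.
40.7 kHz > fs/2 = 28.55 kHz, folds to fs − 40.7 kHz = 16.4 kHz.
Distinct values: {8.8 kHz, 16.4 kHz, 18.3 kHz, 23.9 kHz}.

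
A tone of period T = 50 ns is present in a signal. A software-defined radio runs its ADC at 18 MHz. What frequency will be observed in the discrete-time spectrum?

2 MHz

T = 50 ns → f = 1/T = 20 MHz.
20 MHz mod fs = 2 MHz.
2 MHz ≤ fs/2 = 9 MHz, appears at 2 MHz.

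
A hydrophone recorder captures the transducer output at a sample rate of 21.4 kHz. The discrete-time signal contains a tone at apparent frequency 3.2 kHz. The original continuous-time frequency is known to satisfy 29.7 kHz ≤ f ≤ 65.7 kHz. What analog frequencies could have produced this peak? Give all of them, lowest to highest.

Frequencies that alias to 3.2 kHz are k·fs ± 3.2 kHz for integer k ≥ 0.
k=0: 3.2 kHz.
k=1: 18.2 kHz, 24.6 kHz.
k=2: 39.6 kHz, 46 kHz.
k=3: 61 kHz, 67.4 kHz.
k=4: 82.4 kHz, 88.8 kHz.
Within [29.7 kHz, 65.7 kHz]: 39.6 kHz, 46 kHz, 61 kHz.

39.6 kHz, 46 kHz, 61 kHz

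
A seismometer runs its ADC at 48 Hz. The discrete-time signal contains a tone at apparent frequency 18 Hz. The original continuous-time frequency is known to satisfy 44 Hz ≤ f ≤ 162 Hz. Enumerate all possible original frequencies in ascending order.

Frequencies that alias to 18 Hz are k·fs ± 18 Hz for integer k ≥ 0.
k=0: 18 Hz.
k=1: 30 Hz, 66 Hz.
k=2: 78 Hz, 114 Hz.
k=3: 126 Hz, 162 Hz.
k=4: 174 Hz, 210 Hz.
Within [44 Hz, 162 Hz]: 66 Hz, 78 Hz, 114 Hz, 126 Hz, 162 Hz.

66 Hz, 78 Hz, 114 Hz, 126 Hz, 162 Hz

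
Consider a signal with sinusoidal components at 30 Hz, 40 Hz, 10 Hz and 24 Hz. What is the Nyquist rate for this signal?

Highest-frequency component: 40 Hz.
Nyquist rate = 2 × 40 Hz = 80 Hz.

80 Hz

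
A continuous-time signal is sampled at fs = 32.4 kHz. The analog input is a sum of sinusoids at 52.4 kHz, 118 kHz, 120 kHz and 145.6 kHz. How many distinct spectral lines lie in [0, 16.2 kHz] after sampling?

4

fs/2 = 16.2 kHz.
52.4 kHz mod fs = 20 kHz.
20 kHz > fs/2 = 16.2 kHz, folds to fs − 20 kHz = 12.4 kHz.
118 kHz mod fs = 20.8 kHz.
20.8 kHz > fs/2 = 16.2 kHz, folds to fs − 20.8 kHz = 11.6 kHz.
120 kHz mod fs = 22.8 kHz.
22.8 kHz > fs/2 = 16.2 kHz, folds to fs − 22.8 kHz = 9.6 kHz.
145.6 kHz mod fs = 16 kHz.
16 kHz ≤ fs/2 = 16.2 kHz, appears at 16 kHz.
Distinct values: {9.6 kHz, 11.6 kHz, 12.4 kHz, 16 kHz} → 4.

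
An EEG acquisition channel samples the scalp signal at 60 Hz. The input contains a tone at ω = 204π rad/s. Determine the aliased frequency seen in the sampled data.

18 Hz

ω = 204π rad/s → f = ω/(2π) = 102 Hz.
102 Hz mod fs = 42 Hz.
42 Hz > fs/2 = 30 Hz, folds to fs − 42 Hz = 18 Hz.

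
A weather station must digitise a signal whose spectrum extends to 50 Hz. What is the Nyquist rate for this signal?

100 Hz

Nyquist rate = 2 × 50 Hz = 100 Hz.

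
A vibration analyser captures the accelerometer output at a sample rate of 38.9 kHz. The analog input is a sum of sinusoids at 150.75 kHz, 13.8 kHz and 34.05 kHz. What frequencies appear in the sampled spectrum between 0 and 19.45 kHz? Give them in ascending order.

4.85 kHz, 13.8 kHz

fs/2 = 19.45 kHz.
150.75 kHz mod fs = 34.05 kHz.
34.05 kHz > fs/2 = 19.45 kHz, folds to fs − 34.05 kHz = 4.85 kHz.
13.8 kHz ≤ fs/2 = 19.45 kHz, passes unchanged.
34.05 kHz > fs/2 = 19.45 kHz, folds to fs − 34.05 kHz = 4.85 kHz.
Distinct values: {4.85 kHz, 13.8 kHz}.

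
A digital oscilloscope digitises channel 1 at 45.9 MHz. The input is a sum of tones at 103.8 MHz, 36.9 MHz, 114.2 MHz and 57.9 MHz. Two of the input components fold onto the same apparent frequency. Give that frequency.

12 MHz

fs/2 = 22.95 MHz.
103.8 MHz mod fs = 12 MHz.
12 MHz ≤ fs/2 = 22.95 MHz, appears at 12 MHz.
36.9 MHz > fs/2 = 22.95 MHz, folds to fs − 36.9 MHz = 9 MHz.
114.2 MHz mod fs = 22.4 MHz.
22.4 MHz ≤ fs/2 = 22.95 MHz, appears at 22.4 MHz.
57.9 MHz mod fs = 12 MHz.
12 MHz ≤ fs/2 = 22.95 MHz, appears at 12 MHz.
57.9 MHz and 103.8 MHz both map to 12 MHz.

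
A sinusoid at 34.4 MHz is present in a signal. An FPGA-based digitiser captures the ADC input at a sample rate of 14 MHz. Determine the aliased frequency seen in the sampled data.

6.4 MHz

34.4 MHz mod fs = 6.4 MHz.
6.4 MHz ≤ fs/2 = 7 MHz, appears at 6.4 MHz.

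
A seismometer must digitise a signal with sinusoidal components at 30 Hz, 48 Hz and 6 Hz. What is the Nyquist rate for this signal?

96 Hz

Highest-frequency component: 48 Hz.
Nyquist rate = 2 × 48 Hz = 96 Hz.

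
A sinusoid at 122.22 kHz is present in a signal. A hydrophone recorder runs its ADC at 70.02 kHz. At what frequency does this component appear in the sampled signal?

17.82 kHz

122.22 kHz mod fs = 52.2 kHz.
52.2 kHz > fs/2 = 35.01 kHz, folds to fs − 52.2 kHz = 17.82 kHz.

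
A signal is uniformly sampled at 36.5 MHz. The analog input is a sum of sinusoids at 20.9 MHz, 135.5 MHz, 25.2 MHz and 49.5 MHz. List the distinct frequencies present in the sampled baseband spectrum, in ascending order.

fs/2 = 18.25 MHz.
20.9 MHz > fs/2 = 18.25 MHz, folds to fs − 20.9 MHz = 15.6 MHz.
135.5 MHz mod fs = 26 MHz.
26 MHz > fs/2 = 18.25 MHz, folds to fs − 26 MHz = 10.5 MHz.
25.2 MHz > fs/2 = 18.25 MHz, folds to fs − 25.2 MHz = 11.3 MHz.
49.5 MHz mod fs = 13 MHz.
13 MHz ≤ fs/2 = 18.25 MHz, appears at 13 MHz.
Distinct values: {10.5 MHz, 11.3 MHz, 13 MHz, 15.6 MHz}.

10.5 MHz, 11.3 MHz, 13 MHz, 15.6 MHz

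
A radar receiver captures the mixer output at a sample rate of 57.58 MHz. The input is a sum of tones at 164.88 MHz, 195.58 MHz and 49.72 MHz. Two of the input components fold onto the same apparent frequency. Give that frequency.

fs/2 = 28.79 MHz.
164.88 MHz mod fs = 49.72 MHz.
49.72 MHz > fs/2 = 28.79 MHz, folds to fs − 49.72 MHz = 7.86 MHz.
195.58 MHz mod fs = 22.84 MHz.
22.84 MHz ≤ fs/2 = 28.79 MHz, appears at 22.84 MHz.
49.72 MHz > fs/2 = 28.79 MHz, folds to fs − 49.72 MHz = 7.86 MHz.
49.72 MHz and 164.88 MHz both map to 7.86 MHz.

7.86 MHz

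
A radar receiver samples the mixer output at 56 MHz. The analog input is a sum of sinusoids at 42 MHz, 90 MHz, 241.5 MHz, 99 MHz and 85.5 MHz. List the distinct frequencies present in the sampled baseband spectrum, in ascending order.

fs/2 = 28 MHz.
42 MHz > fs/2 = 28 MHz, folds to fs − 42 MHz = 14 MHz.
90 MHz mod fs = 34 MHz.
34 MHz > fs/2 = 28 MHz, folds to fs − 34 MHz = 22 MHz.
241.5 MHz mod fs = 17.5 MHz.
17.5 MHz ≤ fs/2 = 28 MHz, appears at 17.5 MHz.
99 MHz mod fs = 43 MHz.
43 MHz > fs/2 = 28 MHz, folds to fs − 43 MHz = 13 MHz.
85.5 MHz mod fs = 29.5 MHz.
29.5 MHz > fs/2 = 28 MHz, folds to fs − 29.5 MHz = 26.5 MHz.
Distinct values: {13 MHz, 14 MHz, 17.5 MHz, 22 MHz, 26.5 MHz}.

13 MHz, 14 MHz, 17.5 MHz, 22 MHz, 26.5 MHz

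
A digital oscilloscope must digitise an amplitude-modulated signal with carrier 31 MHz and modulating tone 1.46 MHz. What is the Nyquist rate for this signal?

AM sidebands sit at fc ± fm = 29.54 MHz and 32.46 MHz.
Highest-frequency component: 32.46 MHz.
Nyquist rate = 2 × 32.46 MHz = 64.92 MHz.

64.92 MHz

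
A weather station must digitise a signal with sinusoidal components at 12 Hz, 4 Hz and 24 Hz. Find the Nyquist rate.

Highest-frequency component: 24 Hz.
Nyquist rate = 2 × 24 Hz = 48 Hz.

48 Hz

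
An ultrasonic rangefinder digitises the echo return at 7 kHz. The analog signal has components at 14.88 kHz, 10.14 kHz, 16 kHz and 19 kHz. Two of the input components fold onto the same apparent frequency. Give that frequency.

fs/2 = 3.5 kHz.
14.88 kHz mod fs = 0.88 kHz.
0.88 kHz ≤ fs/2 = 3.5 kHz, appears at 0.88 kHz.
10.14 kHz mod fs = 3.14 kHz.
3.14 kHz ≤ fs/2 = 3.5 kHz, appears at 3.14 kHz.
16 kHz mod fs = 2 kHz.
2 kHz ≤ fs/2 = 3.5 kHz, appears at 2 kHz.
19 kHz mod fs = 5 kHz.
5 kHz > fs/2 = 3.5 kHz, folds to fs − 5 kHz = 2 kHz.
16 kHz and 19 kHz both map to 2 kHz.

2 kHz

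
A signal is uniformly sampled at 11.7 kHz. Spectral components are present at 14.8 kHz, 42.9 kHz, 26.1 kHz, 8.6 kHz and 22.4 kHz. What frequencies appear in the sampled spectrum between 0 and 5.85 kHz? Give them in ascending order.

fs/2 = 5.85 kHz.
14.8 kHz mod fs = 3.1 kHz.
3.1 kHz ≤ fs/2 = 5.85 kHz, appears at 3.1 kHz.
42.9 kHz mod fs = 7.8 kHz.
7.8 kHz > fs/2 = 5.85 kHz, folds to fs − 7.8 kHz = 3.9 kHz.
26.1 kHz mod fs = 2.7 kHz.
2.7 kHz ≤ fs/2 = 5.85 kHz, appears at 2.7 kHz.
8.6 kHz > fs/2 = 5.85 kHz, folds to fs − 8.6 kHz = 3.1 kHz.
22.4 kHz mod fs = 10.7 kHz.
10.7 kHz > fs/2 = 5.85 kHz, folds to fs − 10.7 kHz = 1 kHz.
Distinct values: {1 kHz, 2.7 kHz, 3.1 kHz, 3.9 kHz}.

1 kHz, 2.7 kHz, 3.1 kHz, 3.9 kHz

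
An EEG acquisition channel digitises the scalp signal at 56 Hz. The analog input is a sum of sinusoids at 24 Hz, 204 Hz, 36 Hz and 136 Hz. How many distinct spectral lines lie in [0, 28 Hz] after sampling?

fs/2 = 28 Hz.
24 Hz ≤ fs/2 = 28 Hz, passes unchanged.
204 Hz mod fs = 36 Hz.
36 Hz > fs/2 = 28 Hz, folds to fs − 36 Hz = 20 Hz.
36 Hz > fs/2 = 28 Hz, folds to fs − 36 Hz = 20 Hz.
136 Hz mod fs = 24 Hz.
24 Hz ≤ fs/2 = 28 Hz, appears at 24 Hz.
Distinct values: {20 Hz, 24 Hz} → 2.

2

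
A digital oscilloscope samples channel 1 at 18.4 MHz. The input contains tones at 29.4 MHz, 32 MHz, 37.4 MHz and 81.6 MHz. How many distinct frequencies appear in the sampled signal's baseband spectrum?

fs/2 = 9.2 MHz.
29.4 MHz mod fs = 11 MHz.
11 MHz > fs/2 = 9.2 MHz, folds to fs − 11 MHz = 7.4 MHz.
32 MHz mod fs = 13.6 MHz.
13.6 MHz > fs/2 = 9.2 MHz, folds to fs − 13.6 MHz = 4.8 MHz.
37.4 MHz mod fs = 0.6 MHz.
0.6 MHz ≤ fs/2 = 9.2 MHz, appears at 0.6 MHz.
81.6 MHz mod fs = 8 MHz.
8 MHz ≤ fs/2 = 9.2 MHz, appears at 8 MHz.
Distinct values: {0.6 MHz, 4.8 MHz, 7.4 MHz, 8 MHz} → 4.

4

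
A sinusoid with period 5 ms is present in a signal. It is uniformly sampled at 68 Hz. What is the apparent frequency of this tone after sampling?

4 Hz

T = 5 ms → f = 1/T = 200 Hz.
200 Hz mod fs = 64 Hz.
64 Hz > fs/2 = 34 Hz, folds to fs − 64 Hz = 4 Hz.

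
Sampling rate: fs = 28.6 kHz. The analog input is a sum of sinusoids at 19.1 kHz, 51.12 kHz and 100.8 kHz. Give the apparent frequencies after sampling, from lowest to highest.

6.08 kHz, 9.5 kHz, 13.6 kHz

fs/2 = 14.3 kHz.
19.1 kHz > fs/2 = 14.3 kHz, folds to fs − 19.1 kHz = 9.5 kHz.
51.12 kHz mod fs = 22.52 kHz.
22.52 kHz > fs/2 = 14.3 kHz, folds to fs − 22.52 kHz = 6.08 kHz.
100.8 kHz mod fs = 15 kHz.
15 kHz > fs/2 = 14.3 kHz, folds to fs − 15 kHz = 13.6 kHz.
Distinct values: {6.08 kHz, 9.5 kHz, 13.6 kHz}.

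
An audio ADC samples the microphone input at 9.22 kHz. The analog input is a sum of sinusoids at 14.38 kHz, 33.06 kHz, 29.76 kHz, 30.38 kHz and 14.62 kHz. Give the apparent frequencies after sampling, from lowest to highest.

fs/2 = 4.61 kHz.
14.38 kHz mod fs = 5.16 kHz.
5.16 kHz > fs/2 = 4.61 kHz, folds to fs − 5.16 kHz = 4.06 kHz.
33.06 kHz mod fs = 5.4 kHz.
5.4 kHz > fs/2 = 4.61 kHz, folds to fs − 5.4 kHz = 3.82 kHz.
29.76 kHz mod fs = 2.1 kHz.
2.1 kHz ≤ fs/2 = 4.61 kHz, appears at 2.1 kHz.
30.38 kHz mod fs = 2.72 kHz.
2.72 kHz ≤ fs/2 = 4.61 kHz, appears at 2.72 kHz.
14.62 kHz mod fs = 5.4 kHz.
5.4 kHz > fs/2 = 4.61 kHz, folds to fs − 5.4 kHz = 3.82 kHz.
Distinct values: {2.1 kHz, 2.72 kHz, 3.82 kHz, 4.06 kHz}.

2.1 kHz, 2.72 kHz, 3.82 kHz, 4.06 kHz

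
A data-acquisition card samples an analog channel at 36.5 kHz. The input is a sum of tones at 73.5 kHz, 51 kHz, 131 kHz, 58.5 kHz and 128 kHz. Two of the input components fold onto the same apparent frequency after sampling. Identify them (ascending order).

fs/2 = 18.25 kHz.
73.5 kHz mod fs = 0.5 kHz.
0.5 kHz ≤ fs/2 = 18.25 kHz, appears at 0.5 kHz.
51 kHz mod fs = 14.5 kHz.
14.5 kHz ≤ fs/2 = 18.25 kHz, appears at 14.5 kHz.
131 kHz mod fs = 21.5 kHz.
21.5 kHz > fs/2 = 18.25 kHz, folds to fs − 21.5 kHz = 15 kHz.
58.5 kHz mod fs = 22 kHz.
22 kHz > fs/2 = 18.25 kHz, folds to fs − 22 kHz = 14.5 kHz.
128 kHz mod fs = 18.5 kHz.
18.5 kHz > fs/2 = 18.25 kHz, folds to fs − 18.5 kHz = 18 kHz.
51 kHz and 58.5 kHz both map to 14.5 kHz.

51 kHz, 58.5 kHz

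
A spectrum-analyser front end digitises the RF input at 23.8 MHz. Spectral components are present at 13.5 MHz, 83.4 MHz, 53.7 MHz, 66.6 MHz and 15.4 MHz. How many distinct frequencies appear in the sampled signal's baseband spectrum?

fs/2 = 11.9 MHz.
13.5 MHz > fs/2 = 11.9 MHz, folds to fs − 13.5 MHz = 10.3 MHz.
83.4 MHz mod fs = 12 MHz.
12 MHz > fs/2 = 11.9 MHz, folds to fs − 12 MHz = 11.8 MHz.
53.7 MHz mod fs = 6.1 MHz.
6.1 MHz ≤ fs/2 = 11.9 MHz, appears at 6.1 MHz.
66.6 MHz mod fs = 19 MHz.
19 MHz > fs/2 = 11.9 MHz, folds to fs − 19 MHz = 4.8 MHz.
15.4 MHz > fs/2 = 11.9 MHz, folds to fs − 15.4 MHz = 8.4 MHz.
Distinct values: {4.8 MHz, 6.1 MHz, 8.4 MHz, 10.3 MHz, 11.8 MHz} → 5.

5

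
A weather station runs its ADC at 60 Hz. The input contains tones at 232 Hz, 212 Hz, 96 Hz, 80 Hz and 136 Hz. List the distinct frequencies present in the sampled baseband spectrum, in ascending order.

fs/2 = 30 Hz.
232 Hz mod fs = 52 Hz.
52 Hz > fs/2 = 30 Hz, folds to fs − 52 Hz = 8 Hz.
212 Hz mod fs = 32 Hz.
32 Hz > fs/2 = 30 Hz, folds to fs − 32 Hz = 28 Hz.
96 Hz mod fs = 36 Hz.
36 Hz > fs/2 = 30 Hz, folds to fs − 36 Hz = 24 Hz.
80 Hz mod fs = 20 Hz.
20 Hz ≤ fs/2 = 30 Hz, appears at 20 Hz.
136 Hz mod fs = 16 Hz.
16 Hz ≤ fs/2 = 30 Hz, appears at 16 Hz.
Distinct values: {8 Hz, 16 Hz, 20 Hz, 24 Hz, 28 Hz}.

8 Hz, 16 Hz, 20 Hz, 24 Hz, 28 Hz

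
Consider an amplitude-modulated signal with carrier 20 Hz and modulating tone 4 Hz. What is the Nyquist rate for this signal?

48 Hz

AM sidebands sit at fc ± fm = 16 Hz and 24 Hz.
Highest-frequency component: 24 Hz.
Nyquist rate = 2 × 24 Hz = 48 Hz.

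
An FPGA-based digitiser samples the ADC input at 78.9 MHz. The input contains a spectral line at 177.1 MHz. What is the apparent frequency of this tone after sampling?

177.1 MHz mod fs = 19.3 MHz.
19.3 MHz ≤ fs/2 = 39.45 MHz, appears at 19.3 MHz.

19.3 MHz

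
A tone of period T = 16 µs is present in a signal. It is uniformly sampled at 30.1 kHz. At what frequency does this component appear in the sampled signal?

2.3 kHz

T = 16 µs → f = 1/T = 62.5 kHz.
62.5 kHz mod fs = 2.3 kHz.
2.3 kHz ≤ fs/2 = 15.05 kHz, appears at 2.3 kHz.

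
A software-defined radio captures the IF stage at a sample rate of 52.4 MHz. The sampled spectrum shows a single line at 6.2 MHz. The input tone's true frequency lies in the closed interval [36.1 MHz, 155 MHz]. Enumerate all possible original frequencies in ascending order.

Frequencies that alias to 6.2 MHz are k·fs ± 6.2 MHz for integer k ≥ 0.
k=0: 6.2 MHz.
k=1: 46.2 MHz, 58.6 MHz.
k=2: 98.6 MHz, 111 MHz.
k=3: 151 MHz, 163.4 MHz.
k=4: 203.4 MHz, 215.8 MHz.
Within [36.1 MHz, 155 MHz]: 46.2 MHz, 58.6 MHz, 98.6 MHz, 111 MHz, 151 MHz.

46.2 MHz, 58.6 MHz, 98.6 MHz, 111 MHz, 151 MHz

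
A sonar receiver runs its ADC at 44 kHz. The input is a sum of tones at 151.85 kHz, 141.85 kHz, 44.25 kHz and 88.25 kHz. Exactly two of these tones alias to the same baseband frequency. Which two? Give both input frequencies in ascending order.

fs/2 = 22 kHz.
151.85 kHz mod fs = 19.85 kHz.
19.85 kHz ≤ fs/2 = 22 kHz, appears at 19.85 kHz.
141.85 kHz mod fs = 9.85 kHz.
9.85 kHz ≤ fs/2 = 22 kHz, appears at 9.85 kHz.
44.25 kHz mod fs = 0.25 kHz.
0.25 kHz ≤ fs/2 = 22 kHz, appears at 0.25 kHz.
88.25 kHz mod fs = 0.25 kHz.
0.25 kHz ≤ fs/2 = 22 kHz, appears at 0.25 kHz.
44.25 kHz and 88.25 kHz both map to 0.25 kHz.

44.25 kHz, 88.25 kHz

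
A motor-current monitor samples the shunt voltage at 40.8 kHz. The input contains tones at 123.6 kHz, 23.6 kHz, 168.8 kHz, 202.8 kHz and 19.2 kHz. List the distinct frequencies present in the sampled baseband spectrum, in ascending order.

fs/2 = 20.4 kHz.
123.6 kHz mod fs = 1.2 kHz.
1.2 kHz ≤ fs/2 = 20.4 kHz, appears at 1.2 kHz.
23.6 kHz > fs/2 = 20.4 kHz, folds to fs − 23.6 kHz = 17.2 kHz.
168.8 kHz mod fs = 5.6 kHz.
5.6 kHz ≤ fs/2 = 20.4 kHz, appears at 5.6 kHz.
202.8 kHz mod fs = 39.6 kHz.
39.6 kHz > fs/2 = 20.4 kHz, folds to fs − 39.6 kHz = 1.2 kHz.
19.2 kHz ≤ fs/2 = 20.4 kHz, passes unchanged.
Distinct values: {1.2 kHz, 5.6 kHz, 17.2 kHz, 19.2 kHz}.

1.2 kHz, 5.6 kHz, 17.2 kHz, 19.2 kHz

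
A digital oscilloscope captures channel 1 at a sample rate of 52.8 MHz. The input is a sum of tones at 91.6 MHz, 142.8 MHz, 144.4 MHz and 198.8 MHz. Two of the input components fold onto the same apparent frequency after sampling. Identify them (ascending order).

fs/2 = 26.4 MHz.
91.6 MHz mod fs = 38.8 MHz.
38.8 MHz > fs/2 = 26.4 MHz, folds to fs − 38.8 MHz = 14 MHz.
142.8 MHz mod fs = 37.2 MHz.
37.2 MHz > fs/2 = 26.4 MHz, folds to fs − 37.2 MHz = 15.6 MHz.
144.4 MHz mod fs = 38.8 MHz.
38.8 MHz > fs/2 = 26.4 MHz, folds to fs − 38.8 MHz = 14 MHz.
198.8 MHz mod fs = 40.4 MHz.
40.4 MHz > fs/2 = 26.4 MHz, folds to fs − 40.4 MHz = 12.4 MHz.
91.6 MHz and 144.4 MHz both map to 14 MHz.

91.6 MHz, 144.4 MHz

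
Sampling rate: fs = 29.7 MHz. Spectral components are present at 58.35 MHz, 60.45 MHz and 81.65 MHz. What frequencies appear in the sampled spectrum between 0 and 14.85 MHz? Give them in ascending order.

1.05 MHz, 7.45 MHz

fs/2 = 14.85 MHz.
58.35 MHz mod fs = 28.65 MHz.
28.65 MHz > fs/2 = 14.85 MHz, folds to fs − 28.65 MHz = 1.05 MHz.
60.45 MHz mod fs = 1.05 MHz.
1.05 MHz ≤ fs/2 = 14.85 MHz, appears at 1.05 MHz.
81.65 MHz mod fs = 22.25 MHz.
22.25 MHz > fs/2 = 14.85 MHz, folds to fs − 22.25 MHz = 7.45 MHz.
Distinct values: {1.05 MHz, 7.45 MHz}.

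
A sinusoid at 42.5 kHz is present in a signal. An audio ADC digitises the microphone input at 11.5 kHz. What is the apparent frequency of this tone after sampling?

3.5 kHz

42.5 kHz mod fs = 8 kHz.
8 kHz > fs/2 = 5.75 kHz, folds to fs − 8 kHz = 3.5 kHz.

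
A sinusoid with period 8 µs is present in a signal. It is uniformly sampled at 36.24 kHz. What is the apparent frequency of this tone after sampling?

16.28 kHz

T = 8 µs → f = 1/T = 125 kHz.
125 kHz mod fs = 16.28 kHz.
16.28 kHz ≤ fs/2 = 18.12 kHz, appears at 16.28 kHz.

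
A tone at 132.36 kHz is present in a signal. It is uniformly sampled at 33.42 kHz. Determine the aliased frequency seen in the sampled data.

1.32 kHz

132.36 kHz mod fs = 32.1 kHz.
32.1 kHz > fs/2 = 16.71 kHz, folds to fs − 32.1 kHz = 1.32 kHz.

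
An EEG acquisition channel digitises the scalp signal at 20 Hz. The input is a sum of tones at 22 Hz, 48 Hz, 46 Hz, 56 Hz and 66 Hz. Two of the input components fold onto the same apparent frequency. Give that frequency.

fs/2 = 10 Hz.
22 Hz mod fs = 2 Hz.
2 Hz ≤ fs/2 = 10 Hz, appears at 2 Hz.
48 Hz mod fs = 8 Hz.
8 Hz ≤ fs/2 = 10 Hz, appears at 8 Hz.
46 Hz mod fs = 6 Hz.
6 Hz ≤ fs/2 = 10 Hz, appears at 6 Hz.
56 Hz mod fs = 16 Hz.
16 Hz > fs/2 = 10 Hz, folds to fs − 16 Hz = 4 Hz.
66 Hz mod fs = 6 Hz.
6 Hz ≤ fs/2 = 10 Hz, appears at 6 Hz.
46 Hz and 66 Hz both map to 6 Hz.

6 Hz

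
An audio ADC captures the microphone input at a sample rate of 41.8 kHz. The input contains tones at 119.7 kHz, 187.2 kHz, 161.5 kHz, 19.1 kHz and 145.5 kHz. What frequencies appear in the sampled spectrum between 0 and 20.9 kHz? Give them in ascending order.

5.7 kHz, 19.1 kHz, 20 kHz, 20.1 kHz

fs/2 = 20.9 kHz.
119.7 kHz mod fs = 36.1 kHz.
36.1 kHz > fs/2 = 20.9 kHz, folds to fs − 36.1 kHz = 5.7 kHz.
187.2 kHz mod fs = 20 kHz.
20 kHz ≤ fs/2 = 20.9 kHz, appears at 20 kHz.
161.5 kHz mod fs = 36.1 kHz.
36.1 kHz > fs/2 = 20.9 kHz, folds to fs − 36.1 kHz = 5.7 kHz.
19.1 kHz ≤ fs/2 = 20.9 kHz, passes unchanged.
145.5 kHz mod fs = 20.1 kHz.
20.1 kHz ≤ fs/2 = 20.9 kHz, appears at 20.1 kHz.
Distinct values: {5.7 kHz, 19.1 kHz, 20 kHz, 20.1 kHz}.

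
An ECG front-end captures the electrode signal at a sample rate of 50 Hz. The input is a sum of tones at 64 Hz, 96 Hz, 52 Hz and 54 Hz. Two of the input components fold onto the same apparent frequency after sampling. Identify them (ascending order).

54 Hz, 96 Hz

fs/2 = 25 Hz.
64 Hz mod fs = 14 Hz.
14 Hz ≤ fs/2 = 25 Hz, appears at 14 Hz.
96 Hz mod fs = 46 Hz.
46 Hz > fs/2 = 25 Hz, folds to fs − 46 Hz = 4 Hz.
52 Hz mod fs = 2 Hz.
2 Hz ≤ fs/2 = 25 Hz, appears at 2 Hz.
54 Hz mod fs = 4 Hz.
4 Hz ≤ fs/2 = 25 Hz, appears at 4 Hz.
54 Hz and 96 Hz both map to 4 Hz.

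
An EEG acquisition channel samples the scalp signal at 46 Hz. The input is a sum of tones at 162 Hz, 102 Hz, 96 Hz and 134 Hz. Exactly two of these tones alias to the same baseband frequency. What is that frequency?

fs/2 = 23 Hz.
162 Hz mod fs = 24 Hz.
24 Hz > fs/2 = 23 Hz, folds to fs − 24 Hz = 22 Hz.
102 Hz mod fs = 10 Hz.
10 Hz ≤ fs/2 = 23 Hz, appears at 10 Hz.
96 Hz mod fs = 4 Hz.
4 Hz ≤ fs/2 = 23 Hz, appears at 4 Hz.
134 Hz mod fs = 42 Hz.
42 Hz > fs/2 = 23 Hz, folds to fs − 42 Hz = 4 Hz.
96 Hz and 134 Hz both map to 4 Hz.

4 Hz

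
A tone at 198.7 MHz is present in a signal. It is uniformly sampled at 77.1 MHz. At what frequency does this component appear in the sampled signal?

32.6 MHz

198.7 MHz mod fs = 44.5 MHz.
44.5 MHz > fs/2 = 38.55 MHz, folds to fs − 44.5 MHz = 32.6 MHz.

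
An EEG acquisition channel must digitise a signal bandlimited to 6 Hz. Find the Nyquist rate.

12 Hz

Nyquist rate = 2 × 6 Hz = 12 Hz.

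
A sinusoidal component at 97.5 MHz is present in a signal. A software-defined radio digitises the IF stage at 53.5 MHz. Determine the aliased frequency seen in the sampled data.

97.5 MHz mod fs = 44 MHz.
44 MHz > fs/2 = 26.75 MHz, folds to fs − 44 MHz = 9.5 MHz.

9.5 MHz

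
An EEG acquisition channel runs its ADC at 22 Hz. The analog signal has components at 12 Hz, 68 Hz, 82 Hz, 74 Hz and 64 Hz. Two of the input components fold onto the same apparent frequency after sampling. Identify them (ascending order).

fs/2 = 11 Hz.
12 Hz > fs/2 = 11 Hz, folds to fs − 12 Hz = 10 Hz.
68 Hz mod fs = 2 Hz.
2 Hz ≤ fs/2 = 11 Hz, appears at 2 Hz.
82 Hz mod fs = 16 Hz.
16 Hz > fs/2 = 11 Hz, folds to fs − 16 Hz = 6 Hz.
74 Hz mod fs = 8 Hz.
8 Hz ≤ fs/2 = 11 Hz, appears at 8 Hz.
64 Hz mod fs = 20 Hz.
20 Hz > fs/2 = 11 Hz, folds to fs − 20 Hz = 2 Hz.
64 Hz and 68 Hz both map to 2 Hz.

64 Hz, 68 Hz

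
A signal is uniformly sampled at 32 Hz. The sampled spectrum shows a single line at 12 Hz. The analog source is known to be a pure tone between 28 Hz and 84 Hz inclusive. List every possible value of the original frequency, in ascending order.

Frequencies that alias to 12 Hz are k·fs ± 12 Hz for integer k ≥ 0.
k=0: 12 Hz.
k=1: 20 Hz, 44 Hz.
k=2: 52 Hz, 76 Hz.
k=3: 84 Hz, 108 Hz.
k=4: 116 Hz, 140 Hz.
Within [28 Hz, 84 Hz]: 44 Hz, 52 Hz, 76 Hz, 84 Hz.

44 Hz, 52 Hz, 76 Hz, 84 Hz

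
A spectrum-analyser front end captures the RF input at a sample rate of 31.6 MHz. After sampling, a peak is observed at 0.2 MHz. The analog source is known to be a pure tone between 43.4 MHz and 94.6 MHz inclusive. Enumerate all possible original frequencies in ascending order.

Frequencies that alias to 0.2 MHz are k·fs ± 0.2 MHz for integer k ≥ 0.
k=0: 0.2 MHz.
k=1: 31.4 MHz, 31.8 MHz.
k=2: 63 MHz, 63.4 MHz.
k=3: 94.6 MHz, 95 MHz.
k=4: 126.2 MHz, 126.6 MHz.
Within [43.4 MHz, 94.6 MHz]: 63 MHz, 63.4 MHz, 94.6 MHz.

63 MHz, 63.4 MHz, 94.6 MHz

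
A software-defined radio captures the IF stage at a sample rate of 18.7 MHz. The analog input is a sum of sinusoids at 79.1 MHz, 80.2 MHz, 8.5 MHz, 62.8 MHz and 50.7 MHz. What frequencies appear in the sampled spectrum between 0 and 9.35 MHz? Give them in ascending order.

4.3 MHz, 5.4 MHz, 6.7 MHz, 8.5 MHz

fs/2 = 9.35 MHz.
79.1 MHz mod fs = 4.3 MHz.
4.3 MHz ≤ fs/2 = 9.35 MHz, appears at 4.3 MHz.
80.2 MHz mod fs = 5.4 MHz.
5.4 MHz ≤ fs/2 = 9.35 MHz, appears at 5.4 MHz.
8.5 MHz ≤ fs/2 = 9.35 MHz, passes unchanged.
62.8 MHz mod fs = 6.7 MHz.
6.7 MHz ≤ fs/2 = 9.35 MHz, appears at 6.7 MHz.
50.7 MHz mod fs = 13.3 MHz.
13.3 MHz > fs/2 = 9.35 MHz, folds to fs − 13.3 MHz = 5.4 MHz.
Distinct values: {4.3 MHz, 5.4 MHz, 6.7 MHz, 8.5 MHz}.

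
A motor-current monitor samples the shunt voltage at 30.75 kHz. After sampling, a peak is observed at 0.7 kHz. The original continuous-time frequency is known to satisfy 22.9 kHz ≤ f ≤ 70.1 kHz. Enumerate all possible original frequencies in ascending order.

30.05 kHz, 31.45 kHz, 60.8 kHz, 62.2 kHz

Frequencies that alias to 0.7 kHz are k·fs ± 0.7 kHz for integer k ≥ 0.
k=0: 0.7 kHz.
k=1: 30.05 kHz, 31.45 kHz.
k=2: 60.8 kHz, 62.2 kHz.
k=3: 91.55 kHz, 92.95 kHz.
Within [22.9 kHz, 70.1 kHz]: 30.05 kHz, 31.45 kHz, 60.8 kHz, 62.2 kHz.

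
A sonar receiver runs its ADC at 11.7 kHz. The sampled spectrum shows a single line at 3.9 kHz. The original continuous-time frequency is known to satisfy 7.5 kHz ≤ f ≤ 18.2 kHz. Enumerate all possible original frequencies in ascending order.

7.8 kHz, 15.6 kHz

Frequencies that alias to 3.9 kHz are k·fs ± 3.9 kHz for integer k ≥ 0.
k=0: 3.9 kHz.
k=1: 7.8 kHz, 15.6 kHz.
k=2: 19.5 kHz, 27.3 kHz.
Within [7.5 kHz, 18.2 kHz]: 7.8 kHz, 15.6 kHz.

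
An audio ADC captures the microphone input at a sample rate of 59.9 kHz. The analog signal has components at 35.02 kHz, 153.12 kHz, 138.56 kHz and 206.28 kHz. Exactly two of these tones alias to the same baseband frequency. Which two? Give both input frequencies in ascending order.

153.12 kHz, 206.28 kHz

fs/2 = 29.95 kHz.
35.02 kHz > fs/2 = 29.95 kHz, folds to fs − 35.02 kHz = 24.88 kHz.
153.12 kHz mod fs = 33.32 kHz.
33.32 kHz > fs/2 = 29.95 kHz, folds to fs − 33.32 kHz = 26.58 kHz.
138.56 kHz mod fs = 18.76 kHz.
18.76 kHz ≤ fs/2 = 29.95 kHz, appears at 18.76 kHz.
206.28 kHz mod fs = 26.58 kHz.
26.58 kHz ≤ fs/2 = 29.95 kHz, appears at 26.58 kHz.
153.12 kHz and 206.28 kHz both map to 26.58 kHz.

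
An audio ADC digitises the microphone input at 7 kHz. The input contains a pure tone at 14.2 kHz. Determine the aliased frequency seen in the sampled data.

14.2 kHz mod fs = 0.2 kHz.
0.2 kHz ≤ fs/2 = 3.5 kHz, appears at 0.2 kHz.

0.2 kHz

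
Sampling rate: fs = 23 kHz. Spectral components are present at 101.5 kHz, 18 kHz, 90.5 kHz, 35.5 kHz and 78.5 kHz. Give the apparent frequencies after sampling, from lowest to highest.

1.5 kHz, 5 kHz, 9.5 kHz, 10.5 kHz

fs/2 = 11.5 kHz.
101.5 kHz mod fs = 9.5 kHz.
9.5 kHz ≤ fs/2 = 11.5 kHz, appears at 9.5 kHz.
18 kHz > fs/2 = 11.5 kHz, folds to fs − 18 kHz = 5 kHz.
90.5 kHz mod fs = 21.5 kHz.
21.5 kHz > fs/2 = 11.5 kHz, folds to fs − 21.5 kHz = 1.5 kHz.
35.5 kHz mod fs = 12.5 kHz.
12.5 kHz > fs/2 = 11.5 kHz, folds to fs − 12.5 kHz = 10.5 kHz.
78.5 kHz mod fs = 9.5 kHz.
9.5 kHz ≤ fs/2 = 11.5 kHz, appears at 9.5 kHz.
Distinct values: {1.5 kHz, 5 kHz, 9.5 kHz, 10.5 kHz}.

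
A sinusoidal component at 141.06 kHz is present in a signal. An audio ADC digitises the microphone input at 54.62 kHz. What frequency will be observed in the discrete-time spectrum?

141.06 kHz mod fs = 31.82 kHz.
31.82 kHz > fs/2 = 27.31 kHz, folds to fs − 31.82 kHz = 22.8 kHz.

22.8 kHz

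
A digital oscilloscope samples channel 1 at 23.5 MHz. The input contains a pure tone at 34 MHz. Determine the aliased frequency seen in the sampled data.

10.5 MHz

34 MHz mod fs = 10.5 MHz.
10.5 MHz ≤ fs/2 = 11.75 MHz, appears at 10.5 MHz.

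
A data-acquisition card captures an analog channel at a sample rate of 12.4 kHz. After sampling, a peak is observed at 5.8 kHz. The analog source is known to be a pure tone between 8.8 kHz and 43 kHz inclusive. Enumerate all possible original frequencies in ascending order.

18.2 kHz, 19 kHz, 30.6 kHz, 31.4 kHz, 43 kHz

Frequencies that alias to 5.8 kHz are k·fs ± 5.8 kHz for integer k ≥ 0.
k=0: 5.8 kHz.
k=1: 6.6 kHz, 18.2 kHz.
k=2: 19 kHz, 30.6 kHz.
k=3: 31.4 kHz, 43 kHz.
k=4: 43.8 kHz, 55.4 kHz.
Within [8.8 kHz, 43 kHz]: 18.2 kHz, 19 kHz, 30.6 kHz, 31.4 kHz, 43 kHz.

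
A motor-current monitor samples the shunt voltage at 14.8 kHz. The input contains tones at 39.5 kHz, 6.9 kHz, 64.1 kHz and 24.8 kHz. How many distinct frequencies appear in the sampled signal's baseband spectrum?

3

fs/2 = 7.4 kHz.
39.5 kHz mod fs = 9.9 kHz.
9.9 kHz > fs/2 = 7.4 kHz, folds to fs − 9.9 kHz = 4.9 kHz.
6.9 kHz ≤ fs/2 = 7.4 kHz, passes unchanged.
64.1 kHz mod fs = 4.9 kHz.
4.9 kHz ≤ fs/2 = 7.4 kHz, appears at 4.9 kHz.
24.8 kHz mod fs = 10 kHz.
10 kHz > fs/2 = 7.4 kHz, folds to fs − 10 kHz = 4.8 kHz.
Distinct values: {4.8 kHz, 4.9 kHz, 6.9 kHz} → 3.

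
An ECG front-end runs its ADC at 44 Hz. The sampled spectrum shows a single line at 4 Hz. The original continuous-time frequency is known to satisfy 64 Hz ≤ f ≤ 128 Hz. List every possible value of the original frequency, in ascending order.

84 Hz, 92 Hz, 128 Hz

Frequencies that alias to 4 Hz are k·fs ± 4 Hz for integer k ≥ 0.
k=0: 4 Hz.
k=1: 40 Hz, 48 Hz.
k=2: 84 Hz, 92 Hz.
k=3: 128 Hz, 136 Hz.
k=4: 172 Hz, 180 Hz.
Within [64 Hz, 128 Hz]: 84 Hz, 92 Hz, 128 Hz.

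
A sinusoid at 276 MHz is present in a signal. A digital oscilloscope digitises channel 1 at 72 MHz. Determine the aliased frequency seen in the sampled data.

276 MHz mod fs = 60 MHz.
60 MHz > fs/2 = 36 MHz, folds to fs − 60 MHz = 12 MHz.

12 MHz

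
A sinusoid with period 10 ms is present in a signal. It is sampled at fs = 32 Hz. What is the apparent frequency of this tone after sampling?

T = 10 ms → f = 1/T = 100 Hz.
100 Hz mod fs = 4 Hz.
4 Hz ≤ fs/2 = 16 Hz, appears at 4 Hz.

4 Hz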